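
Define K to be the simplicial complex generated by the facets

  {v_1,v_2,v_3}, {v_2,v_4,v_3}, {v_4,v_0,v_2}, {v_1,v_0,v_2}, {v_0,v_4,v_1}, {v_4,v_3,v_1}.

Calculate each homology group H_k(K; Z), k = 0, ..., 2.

Order the vertices as v_0 < v_1 < v_2 < v_3 < v_4. Listing each simplex with vertices in this order, K has dimension 2 with simplices:

  0-simplices (5): [v_0], [v_1], [v_2], [v_3], [v_4]
  1-simplices (9): [v_0,v_1], [v_0,v_2], [v_0,v_4], [v_1,v_2], [v_1,v_3], [v_1,v_4], [v_2,v_3], [v_2,v_4], [v_3,v_4]
  2-simplices (6): [v_0,v_1,v_2], [v_0,v_1,v_4], [v_0,v_2,v_4], [v_1,v_2,v_3], [v_1,v_3,v_4], [v_2,v_3,v_4]

Hence C_0 ≅ Z^5, C_1 ≅ Z^9, C_2 ≅ Z^6.

∂_1: C_1 → C_0 is given by ∂[p,q] = [q] − [p]. For instance
  ∂[v_0,v_2] = [v_2] − [v_0].
The 5×9 boundary matrix has rank 4 and Smith normal form diag(1,1,1,1).

The boundary map ∂_2: C_2 → C_1 sends each 2-simplex [p,q,r] to [q,r] − [p,r] + [p,q]. For instance
  ∂[v_0,v_2,v_4] = [v_2,v_4] − [v_0,v_4] + [v_0,v_2],
  ∂[v_1,v_3,v_4] = [v_3,v_4] − [v_1,v_4] + [v_1,v_3].
The 9×6 boundary matrix has rank 5 and Smith normal form diag(1,1,1,1,1).

Reading off H_k = ker ∂_k / im ∂_{k+1}:

  H_0: rank C_0 − rank ∂_1 = 5 − 4 = 1, and the invariant factors of ∂_1 are all 1, so H_0 = Z.
  H_1: rank ker ∂_1 − rank ∂_2 = (9 − 4) − 5 = 0, and the invariant factors of ∂_2 are all 1, so H_1 = 0.
  H_2: rank ker ∂_2 − rank ∂_3 = (6 − 5) − 0 = 1, and there is no ∂_3, so H_2 = Z.

As a check, the Euler characteristic is 5 − 9 + 6 = 2, which agrees with 1 − 0 + 1 = 2.

H_0 = Z,  H_1 = 0,  H_2 = Z.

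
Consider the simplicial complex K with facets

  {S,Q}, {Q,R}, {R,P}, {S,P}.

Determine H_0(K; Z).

H_0 ≅ Z.

Order the vertices as P < Q < R < S. Listing each simplex with vertices in this order, K has dimension 1 with simplices:

  0-simplices (4): P, Q, R, S
  1-simplices (4): PR, PS, QR, QS

so the chain groups are C_0 ≅ Z^4, C_1 ≅ Z^4.

∂_1: C_1 → C_0 maps an edge to its endpoints' difference, ∂[p,q] = q − p. For instance
  ∂PS = S − P.
The resulting 4×4 matrix has rank 3, and its Smith normal form has invariant factors (1,1,1).

From H_k ≅ ker(∂_k) / im(∂_{k+1}) we obtain:

  H_0: rank C_0 − rank ∂_1 = 4 − 3 = 1, and the invariant factors of ∂_1 are all 1, so H_0 = Z.

(K is a triangulation of the circle S^1.)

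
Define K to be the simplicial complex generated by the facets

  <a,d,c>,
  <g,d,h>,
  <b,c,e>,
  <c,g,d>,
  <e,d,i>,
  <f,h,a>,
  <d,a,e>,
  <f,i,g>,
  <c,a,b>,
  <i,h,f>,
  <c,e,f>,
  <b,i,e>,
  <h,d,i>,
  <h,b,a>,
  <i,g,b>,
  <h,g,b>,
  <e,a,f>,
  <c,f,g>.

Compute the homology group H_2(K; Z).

Take the total order a < b < c < d < e < f < g < h < i on the vertex set. Then K (dimension 2) consists of the simplices:

  0-simplices (9): a, b, c, d, e, f, g, h, i
  1-simplices (27): ab, ac, ad, ae, af, ah, bc, be, bg, bh, bi, cd, ce, cf, cg, de, dg, dh, di, ef, ei, fg, fh, fi, gh, gi, hi
  2-simplices (18): abc, abh, acd, ade, aef, afh, bce, bei, bgh, bgi, cdg, cef, cfg, dei, dgh, dhi, fgi, fhi

so the chain groups are C_0 ≅ Z^9, C_1 ≅ Z^27, C_2 ≅ Z^18.

Boundary ∂_1: C_1 → C_0 is given by ∂[p,q] = [q] − [p]. For instance
  ∂fg = g − f.
As a 9×27 matrix over Z this has rank 8, with invariant factors (1,1,1,1,1,1,1,1).

∂_2: C_2 → C_1 sends each 2-simplex [p,q,r] to [q,r] − [p,r] + [p,q]. For instance
  ∂fhi = hi − fi + fh,
  ∂dgh = gh − dh + dg.
As a 27×18 matrix over Z this has rank 18, with invariant factors (1,1,1,1,1,1,1,1,1,1,1,1,1,1,1,1,1,2).

Now H_k = ker ∂_k / im ∂_{k+1}, so:

  H_2: rank ker ∂_2 − rank ∂_3 = (18 − 18) − 0 = 0, and there is no ∂_3, so H_2 ≅ 0.

H_2 ≅ 0.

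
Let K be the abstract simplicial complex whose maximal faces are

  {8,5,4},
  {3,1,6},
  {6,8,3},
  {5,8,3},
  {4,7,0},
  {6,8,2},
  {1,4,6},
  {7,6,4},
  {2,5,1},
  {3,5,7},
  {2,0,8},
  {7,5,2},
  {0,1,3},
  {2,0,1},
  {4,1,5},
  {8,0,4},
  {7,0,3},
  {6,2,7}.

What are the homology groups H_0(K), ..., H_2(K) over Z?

We work with the vertex ordering 0 < 1 < 2 < 3 < 4 < 5 < 6 < 7 < 8. The simplices of K, each written with vertices in increasing order, are:

  0-simplices (9): [0], [1], [2], [3], [4], [5], [6], [7], [8]
  1-simplices (27): (27 of them)
  2-simplices (18): [0,1,2], [0,1,3], [0,2,8], [0,3,7], [0,4,7], [0,4,8], [1,2,5], [1,3,6], [1,4,5], [1,4,6], [2,5,7], [2,6,7], [2,6,8], [3,5,7], [3,5,8], [3,6,8], [4,5,8], [4,6,7]

Hence C_0 ≅ Z^9, C_1 ≅ Z^27, C_2 ≅ Z^18.

The boundary map ∂_1: C_1 → C_0 maps an edge to its endpoints' difference, ∂[p,q] = q − p. For instance
  ∂[1,6] = [6] − [1].
As a 9×27 matrix over Z this has rank 8, with invariant factors (1,1,1,1,1,1,1,1).

∂_2: C_2 → C_1 sends each 2-simplex [p,q,r] to [q,r] − [p,r] + [p,q]. For instance
  ∂[1,4,5] = [4,5] − [1,5] + [1,4],
  ∂[0,4,7] = [4,7] − [0,7] + [0,4].
As a 27×18 matrix over Z this has rank 17, with invariant factors (1,1,1,1,1,1,1,1,1,1,1,1,1,1,1,1,1).

From H_k ≅ ker(∂_k) / im(∂_{k+1}) we obtain:

  H_0: rank C_0 − rank ∂_1 = 9 − 8 = 1, and the invariant factors of ∂_1 are all 1, so H_0 ≅ Z.
  H_1: rank ker ∂_1 − rank ∂_2 = (27 − 8) − 17 = 2, and the invariant factors of ∂_2 are all 1, so H_1 ≅ Z^2.
  H_2: rank ker ∂_2 − rank ∂_3 = (18 − 17) − 0 = 1, and there is no ∂_3, so H_2 ≅ Z.

H_0 = Z,  H_1 = Z^2,  H_2 = Z.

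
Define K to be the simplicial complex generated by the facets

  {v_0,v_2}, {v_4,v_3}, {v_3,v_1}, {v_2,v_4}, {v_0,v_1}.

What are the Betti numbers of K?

Take the total order v_0 < v_1 < v_2 < v_3 < v_4 on the vertex set. Then K (dimension 1) consists of the simplices:

  0-simplices (5): [v_0], [v_1], [v_2], [v_3], [v_4]
  1-simplices (5): [v_0,v_1], [v_0,v_2], [v_1,v_3], [v_2,v_4], [v_3,v_4]

so the chain groups are C_0 ≅ Z^5, C_1 ≅ Z^5.

The boundary map ∂_1: C_1 → C_0 sends each edge [p,q] (with p < q) to q − p. For instance
  ∂[v_0,v_1] = [v_1] − [v_0].
As a 5×5 matrix over Z this has rank 4, with invariant factors (1,1,1,1).

Reading off H_k = ker ∂_k / im ∂_{k+1}:

  H_0: rank C_0 − rank ∂_1 = 5 − 4 = 1, and the invariant factors of ∂_1 are all 1, so H_0 = Z.
  H_1: rank ker ∂_1 − rank ∂_2 = (5 − 4) − 0 = 1, and there is no ∂_2, so H_1 = Z.

As a check, the Euler characteristic is 5 − 5 = 0, which agrees with 1 − 1 = 0.

Hence the Betti numbers are b_0 = 1, b_1 = 1.

b_0 = 1, b_1 = 1.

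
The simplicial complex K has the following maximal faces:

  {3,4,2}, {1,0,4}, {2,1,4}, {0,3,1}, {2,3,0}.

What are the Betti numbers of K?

b_0 = 1, b_1 = 1, b_2 = 0.

Take the total order 0 < 1 < 2 < 3 < 4 on the vertex set. Then K (dimension 2) consists of the simplices:

  0-simplices (5): [0], [1], [2], [3], [4]
  1-simplices (10): [0,1], [0,2], [0,3], [0,4], [1,2], [1,3], [1,4], [2,3], [2,4], [3,4]
  2-simplices (5): [0,1,3], [0,1,4], [0,2,3], [1,2,4], [2,3,4]

so the chain groups are C_0 ≅ Z^5, C_1 ≅ Z^10, C_2 ≅ Z^5.

The boundary map ∂_1: C_1 → C_0 sends each edge [p,q] (with p < q) to q − p. For instance
  ∂[2,4] = [4] − [2].
As a 5×10 matrix over Z this has rank 4, with invariant factors (1,1,1,1).

Boundary ∂_2: C_2 → C_1 sends each 2-simplex [p,q,r] to [q,r] − [p,r] + [p,q]. For instance
  ∂[0,1,4] = [1,4] − [0,4] + [0,1],
  ∂[1,2,4] = [2,4] − [1,4] + [1,2].
As a 10×5 matrix over Z this has rank 5, with invariant factors (1,1,1,1,1).

Now H_k = ker ∂_k / im ∂_{k+1}, so:

  H_0: rank C_0 − rank ∂_1 = 5 − 4 = 1, and the invariant factors of ∂_1 are all 1, so H_0 ≅ Z.
  H_1: rank ker ∂_1 − rank ∂_2 = (10 − 4) − 5 = 1, and the invariant factors of ∂_2 are all 1, so H_1 ≅ Z.
  H_2: rank ker ∂_2 − rank ∂_3 = (5 − 5) − 0 = 0, and there is no ∂_3, so H_2 ≅ 0.

(K is a triangulation of the Möbius band.)

Hence the Betti numbers are b_0 = 1, b_1 = 1, b_2 = 0.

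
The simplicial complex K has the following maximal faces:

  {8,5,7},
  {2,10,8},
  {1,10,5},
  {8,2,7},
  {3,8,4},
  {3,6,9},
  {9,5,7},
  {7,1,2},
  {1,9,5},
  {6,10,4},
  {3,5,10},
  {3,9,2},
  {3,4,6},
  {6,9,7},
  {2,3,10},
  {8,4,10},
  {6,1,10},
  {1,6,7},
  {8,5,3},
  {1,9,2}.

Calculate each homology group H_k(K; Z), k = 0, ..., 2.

H_0 ≅ Z,  H_1 ≅ Z ⊕ Z/2,  H_2 = 0.

Fix the vertex order 1 < 2 < 3 < 4 < 5 < 6 < 7 < 8 < 9 < 10 and write every simplex with vertices in increasing order. Then dim K = 2 and the simplices of K are:

  0-simplices (10): [1], [2], [3], [4], [5], [6], [7], [8], [9], [10]
  1-simplices (30): (30 of them)
  2-simplices (20): (20 of them)

Hence C_0 ≅ Z^10, C_1 ≅ Z^30, C_2 ≅ Z^20.

The boundary map ∂_1: C_1 → C_0 maps an edge to its endpoints' difference, ∂[p,q] = q − p. For instance
  ∂[6,10] = [10] − [6].
The resulting 10×30 matrix has rank 9, and its Smith normal form has invariant factors (1,1,1,1,1,1,1,1,1).

The boundary map ∂_2: C_2 → C_1 maps a triangle to the signed sum of its edges. For instance
  ∂[2,3,9] = [3,9] − [2,9] + [2,3],
  ∂[2,7,8] = [7,8] − [2,8] + [2,7].
This gives a 30×20 integer matrix of rank 20; reducing to Smith normal form yields diagonal entries (1,1,1,1,1,1,1,1,1,1,1,1,1,1,1,1,1,1,1,2).

Now H_k = ker ∂_k / im ∂_{k+1}, so:

  H_0: rank C_0 − rank ∂_1 = 10 − 9 = 1, and the invariant factors of ∂_1 are all 1, so H_0 = Z.
  H_1: rank ker ∂_1 − rank ∂_2 = (30 − 9) − 20 = 1, and ∂_2 has invariant factor 2 > 1, so H_1 = Z ⊕ Z/2.
  H_2: rank ker ∂_2 − rank ∂_3 = (20 − 20) − 0 = 0, and there is no ∂_3, so H_2 = 0.

As a check, the Euler characteristic is 10 − 30 + 20 = 0, which agrees with 1 − 1 + 0 = 0.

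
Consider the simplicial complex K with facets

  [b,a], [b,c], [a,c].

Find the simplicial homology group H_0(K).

Fix the vertex order a < b < c and write every simplex with vertices in increasing order. Then dim K = 1 and the simplices of K are:

  0-simplices (3): a, b, c
  1-simplices (3): ab, ac, bc

Hence C_0 ≅ Z^3, C_1 ≅ Z^3.

The boundary map ∂_1: C_1 → C_0 is given by ∂[p,q] = [q] − [p]. For instance
  ∂ac = c − a.
The resulting 3×3 matrix has rank 2, and its Smith normal form has invariant factors (1,1).

From H_k ≅ ker(∂_k) / im(∂_{k+1}) we obtain:

  H_0: rank C_0 − rank ∂_1 = 3 − 2 = 1, and the invariant factors of ∂_1 are all 1, so H_0 = Z.

(K is a triangulation of the circle S^1.)

H_0 = Z.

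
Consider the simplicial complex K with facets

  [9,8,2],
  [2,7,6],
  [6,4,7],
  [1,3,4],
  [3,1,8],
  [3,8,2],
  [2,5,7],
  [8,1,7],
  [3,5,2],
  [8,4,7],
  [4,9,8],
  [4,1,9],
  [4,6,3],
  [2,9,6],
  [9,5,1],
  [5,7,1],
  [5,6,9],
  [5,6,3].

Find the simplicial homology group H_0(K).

H_0 = Z.

We work with the vertex ordering 1 < 2 < 3 < 4 < 5 < 6 < 7 < 8 < 9. The simplices of K, each written with vertices in increasing order, are:

  0-simplices (9): [1], [2], [3], [4], [5], [6], [7], [8], [9]
  1-simplices (27): (27 of them)
  2-simplices (18): [1,3,4], [1,3,8], [1,4,9], [1,5,7], [1,5,9], [1,7,8], [2,3,5], [2,3,8], [2,5,7], [2,6,7], [2,6,9], [2,8,9], [3,4,6], [3,5,6], [4,6,7], [4,7,8], [4,8,9], [5,6,9]

Hence C_0 ≅ Z^9, C_1 ≅ Z^27, C_2 ≅ Z^18.

∂_1: C_1 → C_0 is given by ∂[p,q] = [q] − [p].
The 9×27 boundary matrix has rank 8 and Smith normal form diag(1,1,1,1,1,1,1,1).

Boundary ∂_2: C_2 → C_1 sends each 2-simplex [p,q,r] to [q,r] − [p,r] + [p,q]. For instance
  ∂[2,6,7] = [6,7] − [2,7] + [2,6],
  ∂[2,3,5] = [3,5] − [2,5] + [2,3].
The 27×18 boundary matrix has rank 18 and Smith normal form diag(1,1,1,1,1,1,1,1,1,1,1,1,1,1,1,1,1,2).

Computing H_k = (kernel of ∂_k) / (image of ∂_{k+1}):

  H_0: rank C_0 − rank ∂_1 = 9 − 8 = 1, and the invariant factors of ∂_1 are all 1, so H_0 ≅ Z.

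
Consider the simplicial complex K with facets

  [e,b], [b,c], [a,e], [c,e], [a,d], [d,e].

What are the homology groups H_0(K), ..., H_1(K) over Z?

H_0 ≅ Z,  H_1 ≅ Z^2.

Order the vertices as a < b < c < d < e. Listing each simplex with vertices in this order, K has dimension 1 with simplices:

  0-simplices (5): a, b, c, d, e
  1-simplices (6): ad, ae, bc, be, ce, de

so the chain groups are C_0 ≅ Z^5, C_1 ≅ Z^6.

∂_1: C_1 → C_0 sends each edge [p,q] (with p < q) to q − p.
The resulting 5×6 matrix has rank 4, and its Smith normal form has invariant factors (1,1,1,1).

Computing H_k = (kernel of ∂_k) / (image of ∂_{k+1}):

  H_0: rank C_0 − rank ∂_1 = 5 − 4 = 1, and the invariant factors of ∂_1 are all 1, so H_0 ≅ Z.
  H_1: rank ker ∂_1 − rank ∂_2 = (6 − 4) − 0 = 2, and there is no ∂_2, so H_1 ≅ Z^2.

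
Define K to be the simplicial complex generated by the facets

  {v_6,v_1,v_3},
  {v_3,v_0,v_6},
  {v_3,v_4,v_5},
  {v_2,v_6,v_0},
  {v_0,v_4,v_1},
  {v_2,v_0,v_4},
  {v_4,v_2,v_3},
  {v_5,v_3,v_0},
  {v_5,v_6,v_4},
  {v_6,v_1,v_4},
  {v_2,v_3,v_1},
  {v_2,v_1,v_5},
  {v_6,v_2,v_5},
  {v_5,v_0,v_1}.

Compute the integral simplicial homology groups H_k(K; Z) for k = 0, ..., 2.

H_0 ≅ Z,  H_1 ≅ Z^2,  H_2 ≅ Z.

Fix the vertex order v_0 < v_1 < v_2 < v_3 < v_4 < v_5 < v_6 and write every simplex with vertices in increasing order. Then dim K = 2 and the simplices of K are:

  0-simplices (7): [v_0], [v_1], [v_2], [v_3], [v_4], [v_5], [v_6]
  1-simplices (21): (21 of them)
  2-simplices (14): (14 of them)

giving chain groups C_0 ≅ Z^7, C_1 ≅ Z^21, C_2 ≅ Z^14.

The boundary map ∂_1: C_1 → C_0 is given by ∂[p,q] = [q] − [p]. For instance
  ∂[v_0,v_2] = [v_2] − [v_0].
The 7×21 boundary matrix has rank 6 and Smith normal form diag(1,1,1,1,1,1).

The boundary map ∂_2: C_2 → C_1 maps a triangle to the signed sum of its edges. For instance
  ∂[v_1,v_2,v_3] = [v_2,v_3] − [v_1,v_3] + [v_1,v_2],
  ∂[v_0,v_2,v_4] = [v_2,v_4] − [v_0,v_4] + [v_0,v_2].
As a 21×14 matrix over Z this has rank 13, with invariant factors (1,1,1,1,1,1,1,1,1,1,1,1,1).

Now H_k = ker ∂_k / im ∂_{k+1}, so:

  H_0: rank C_0 − rank ∂_1 = 7 − 6 = 1, and the invariant factors of ∂_1 are all 1, so H_0 = Z.
  H_1: rank ker ∂_1 − rank ∂_2 = (21 − 6) − 13 = 2, and the invariant factors of ∂_2 are all 1, so H_1 = Z^2.
  H_2: rank ker ∂_2 − rank ∂_3 = (14 − 13) − 0 = 1, and there is no ∂_3, so H_2 = Z.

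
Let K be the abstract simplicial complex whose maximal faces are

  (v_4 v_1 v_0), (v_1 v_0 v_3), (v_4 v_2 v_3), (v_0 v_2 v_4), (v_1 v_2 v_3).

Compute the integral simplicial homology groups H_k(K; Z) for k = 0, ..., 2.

H_0 ≅ Z,  H_1 ≅ Z,  H_2 = 0.

Take the total order v_0 < v_1 < v_2 < v_3 < v_4 on the vertex set. Then K (dimension 2) consists of the simplices:

  0-simplices (5): [v_0], [v_1], [v_2], [v_3], [v_4]
  1-simplices (10): [v_0,v_1], [v_0,v_2], [v_0,v_3], [v_0,v_4], [v_1,v_2], [v_1,v_3], [v_1,v_4], [v_2,v_3], [v_2,v_4], [v_3,v_4]
  2-simplices (5): [v_0,v_1,v_3], [v_0,v_1,v_4], [v_0,v_2,v_4], [v_1,v_2,v_3], [v_2,v_3,v_4]

so the chain groups are C_0 ≅ Z^5, C_1 ≅ Z^10, C_2 ≅ Z^5.

∂_1: C_1 → C_0 is given by ∂[p,q] = [q] − [p]. For instance
  ∂[v_3,v_4] = [v_4] − [v_3].
The resulting 5×10 matrix has rank 4, and its Smith normal form has invariant factors (1,1,1,1).

Boundary ∂_2: C_2 → C_1 acts by ∂[p,q,r] = [q,r] − [p,r] + [p,q]. For instance
  ∂[v_0,v_1,v_4] = [v_1,v_4] − [v_0,v_4] + [v_0,v_1],
  ∂[v_2,v_3,v_4] = [v_3,v_4] − [v_2,v_4] + [v_2,v_3].
The resulting 10×5 matrix has rank 5, and its Smith normal form has invariant factors (1,1,1,1,1).

Now H_k = ker ∂_k / im ∂_{k+1}, so:

  H_0: rank C_0 − rank ∂_1 = 5 − 4 = 1, and the invariant factors of ∂_1 are all 1, so H_0 ≅ Z.
  H_1: rank ker ∂_1 − rank ∂_2 = (10 − 4) − 5 = 1, and the invariant factors of ∂_2 are all 1, so H_1 ≅ Z.
  H_2: rank ker ∂_2 − rank ∂_3 = (5 − 5) − 0 = 0, and there is no ∂_3, so H_2 ≅ 0.

As a check, the Euler characteristic is 5 − 10 + 5 = 0, which agrees with 1 − 1 + 0 = 0.
(K is a triangulation of the Möbius band.)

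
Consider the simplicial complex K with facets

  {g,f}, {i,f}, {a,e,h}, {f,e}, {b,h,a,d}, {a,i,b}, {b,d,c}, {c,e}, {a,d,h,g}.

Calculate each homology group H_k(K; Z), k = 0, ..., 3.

H_0 = Z,  H_1 = Z^3,  H_2 = 0,  H_3 = 0.

Fix the vertex order a < b < c < d < e < f < g < h < i and write every simplex with vertices in increasing order. Then dim K = 3 and the simplices of K are:

  0-simplices (9): a, b, c, d, e, f, g, h, i
  1-simplices (19): ab, ad, ae, ag, ah, ai, bc, bd, bh, bi, cd, ce, dg, dh, ef, eh, fg, fi, gh
  2-simplices (10): abd, abh, abi, adg, adh, aeh, agh, bcd, bdh, dgh
  3-simplices (2): abdh, adgh

giving chain groups C_0 ≅ Z^9, C_1 ≅ Z^19, C_2 ≅ Z^10, C_3 ≅ Z^2.

∂_1: C_1 → C_0 maps an edge to its endpoints' difference, ∂[p,q] = q − p.
The resulting 9×19 matrix has rank 8, and its Smith normal form has invariant factors (1,1,1,1,1,1,1,1).

Boundary ∂_2: C_2 → C_1 maps a triangle to the signed sum of its edges. For instance
  ∂bcd = cd − bd + bc,
  ∂bdh = dh − bh + bd.
As a 19×10 matrix over Z this has rank 8, with invariant factors (1,1,1,1,1,1,1,1).

The boundary map ∂_3: C_3 → C_2 sends each 3-simplex σ to the alternating sum Σ_i (−1)^i (σ with its i-th vertex removed). For instance
  ∂abdh = bdh − adh + abh − abd,
  ∂adgh = dgh − agh + adh − adg.
The 10×2 boundary matrix has rank 2 and Smith normal form diag(1,1).

Now H_k = ker ∂_k / im ∂_{k+1}, so:

  H_0: rank C_0 − rank ∂_1 = 9 − 8 = 1, and the invariant factors of ∂_1 are all 1, so H_0 ≅ Z.
  H_1: rank ker ∂_1 − rank ∂_2 = (19 − 8) − 8 = 3, and the invariant factors of ∂_2 are all 1, so H_1 ≅ Z^3.
  H_2: rank ker ∂_2 − rank ∂_3 = (10 − 8) − 2 = 0, and the invariant factors of ∂_3 are all 1, so H_2 ≅ 0.
  H_3: rank ker ∂_3 − rank ∂_4 = (2 − 2) − 0 = 0, and there is no ∂_4, so H_3 ≅ 0.

As a check, the Euler characteristic is 9 − 19 + 10 − 2 = -2, which agrees with 1 − 3 + 0 − 0 = -2.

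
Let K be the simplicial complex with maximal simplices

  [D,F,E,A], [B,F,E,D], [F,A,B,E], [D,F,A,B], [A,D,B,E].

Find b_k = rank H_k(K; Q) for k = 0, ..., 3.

We work with the vertex ordering A < B < D < E < F. The simplices of K, each written with vertices in increasing order, are:

  0-simplices (5): A, B, D, E, F
  1-simplices (10): AB, AD, AE, AF, BD, BE, BF, DE, DF, EF
  2-simplices (10): ABD, ABE, ABF, ADE, ADF, AEF, BDE, BDF, BEF, DEF
  3-simplices (5): ABDE, ABDF, ABEF, ADEF, BDEF

giving chain groups C_0 ≅ Z^5, C_1 ≅ Z^10, C_2 ≅ Z^10, C_3 ≅ Z^5.

Boundary ∂_1: C_1 → C_0 maps an edge to its endpoints' difference, ∂[p,q] = q − p. For instance
  ∂EF = F − E.
The 5×10 boundary matrix has rank 4 and Smith normal form diag(1,1,1,1).

∂_2: C_2 → C_1 acts by ∂[p,q,r] = [q,r] − [p,r] + [p,q]. For instance
  ∂DEF = EF − DF + DE,
  ∂ABF = BF − AF + AB.
The resulting 10×10 matrix has rank 6, and its Smith normal form has invariant factors (1,1,1,1,1,1).

Boundary ∂_3: C_3 → C_2 sends each 3-simplex σ to the alternating sum Σ_i (−1)^i (σ with its i-th vertex removed). For instance
  ∂ADEF = DEF − AEF + ADF − ADE,
  ∂ABEF = BEF − AEF + ABF − ABE.
As a 10×5 matrix over Z this has rank 4, with invariant factors (1,1,1,1).

From H_k ≅ ker(∂_k) / im(∂_{k+1}) we obtain:

  H_0: rank C_0 − rank ∂_1 = 5 − 4 = 1, and the invariant factors of ∂_1 are all 1, so H_0 = Z.
  H_1: rank ker ∂_1 − rank ∂_2 = (10 − 4) − 6 = 0, and the invariant factors of ∂_2 are all 1, so H_1 = 0.
  H_2: rank ker ∂_2 − rank ∂_3 = (10 − 6) − 4 = 0, and the invariant factors of ∂_3 are all 1, so H_2 = 0.
  H_3: rank ker ∂_3 − rank ∂_4 = (5 − 4) − 0 = 1, and there is no ∂_4, so H_3 = Z.

As a check, the Euler characteristic is 5 − 10 + 10 − 5 = 0, which agrees with 1 − 0 + 0 − 1 = 0.

Hence the Betti numbers are b_0 = 1, b_1 = 0, b_2 = 0, b_3 = 1.

b_0 = 1, b_1 = 0, b_2 = 0, b_3 = 1.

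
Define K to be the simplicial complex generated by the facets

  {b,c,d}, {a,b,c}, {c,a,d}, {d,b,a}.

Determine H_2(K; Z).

Fix the vertex order a < b < c < d and write every simplex with vertices in increasing order. Then dim K = 2 and the simplices of K are:

  0-simplices (4): a, b, c, d
  1-simplices (6): ab, ac, ad, bc, bd, cd
  2-simplices (4): abc, abd, acd, bcd

Hence C_0 ≅ Z^4, C_1 ≅ Z^6, C_2 ≅ Z^4.

The boundary map ∂_1: C_1 → C_0 sends each edge [p,q] (with p < q) to q − p.
As a 4×6 matrix over Z this has rank 3, with invariant factors (1,1,1).

The boundary map ∂_2: C_2 → C_1 sends each 2-simplex [p,q,r] to [q,r] − [p,r] + [p,q]. For instance
  ∂abc = bc − ac + ab,
  ∂bcd = cd − bd + bc.
The 6×4 boundary matrix has rank 3 and Smith normal form diag(1,1,1).

Computing H_k = (kernel of ∂_k) / (image of ∂_{k+1}):

  H_2: rank ker ∂_2 − rank ∂_3 = (4 − 3) − 0 = 1, and there is no ∂_3, so H_2 = Z.

H_2 ≅ Z.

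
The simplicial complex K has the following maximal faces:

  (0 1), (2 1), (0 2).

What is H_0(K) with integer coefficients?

Fix the vertex order 0 < 1 < 2 and write every simplex with vertices in increasing order. Then dim K = 1 and the simplices of K are:

  0-simplices (3): [0], [1], [2]
  1-simplices (3): [0,1], [0,2], [1,2]

Hence C_0 ≅ Z^3, C_1 ≅ Z^3.

The boundary map ∂_1: C_1 → C_0 sends each edge [p,q] (with p < q) to q − p. For instance
  ∂[0,2] = [2] − [0].
As a 3×3 matrix over Z this has rank 2, with invariant factors (1,1).

Now H_k = ker ∂_k / im ∂_{k+1}, so:

  H_0: rank C_0 − rank ∂_1 = 3 − 2 = 1, and the invariant factors of ∂_1 are all 1, so H_0 ≅ Z.

H_0 = Z.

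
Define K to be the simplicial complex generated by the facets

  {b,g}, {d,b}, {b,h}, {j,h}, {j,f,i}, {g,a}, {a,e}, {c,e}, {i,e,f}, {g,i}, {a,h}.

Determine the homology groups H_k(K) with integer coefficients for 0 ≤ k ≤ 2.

Take the total order a < b < c < d < e < f < g < h < i < j on the vertex set. Then K (dimension 2) consists of the simplices:

  0-simplices (10): a, b, c, d, e, f, g, h, i, j
  1-simplices (14): ae, ag, ah, bd, bg, bh, ce, ef, ei, fi, fj, gi, hj, ij
  2-simplices (2): efi, fij

so the chain groups are C_0 ≅ Z^10, C_1 ≅ Z^14, C_2 ≅ Z^2.

The boundary map ∂_1: C_1 → C_0 maps an edge to its endpoints' difference, ∂[p,q] = q − p.
The resulting 10×14 matrix has rank 9, and its Smith normal form has invariant factors (1,1,1,1,1,1,1,1,1).

Boundary ∂_2: C_2 → C_1 sends each 2-simplex [p,q,r] to [q,r] − [p,r] + [p,q]. For instance
  ∂fij = ij − fj + fi,
  ∂efi = fi − ei + ef.
The resulting 14×2 matrix has rank 2, and its Smith normal form has invariant factors (1,1).

Computing H_k = (kernel of ∂_k) / (image of ∂_{k+1}):

  H_0: rank C_0 − rank ∂_1 = 10 − 9 = 1, and the invariant factors of ∂_1 are all 1, so H_0 ≅ Z.
  H_1: rank ker ∂_1 − rank ∂_2 = (14 − 9) − 2 = 3, and the invariant factors of ∂_2 are all 1, so H_1 ≅ Z^3.
  H_2: rank ker ∂_2 − rank ∂_3 = (2 − 2) − 0 = 0, and there is no ∂_3, so H_2 ≅ 0.

H_0 = Z,  H_1 = Z^3,  H_2 = 0.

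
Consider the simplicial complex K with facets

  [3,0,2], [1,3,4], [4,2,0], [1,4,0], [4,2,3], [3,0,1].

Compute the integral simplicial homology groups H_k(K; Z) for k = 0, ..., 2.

K has 5 vertices, 9 edges, 6 triangles.
rank ∂_0 = 0, rank ∂_1 = 4 ⇒ b_0 = 5 − 0 − 4 = 1; all invariant factors of ∂_1 are 1 so no torsion. So H_0 ≅ Z.
rank ∂_1 = 4, rank ∂_2 = 5 ⇒ b_1 = 9 − 4 − 5 = 0; all invariant factors of ∂_2 are 1 so no torsion. So H_1 ≅ 0.
rank ∂_2 = 5, rank ∂_3 = 0 ⇒ b_2 = 6 − 5 − 0 = 1. So H_2 ≅ Z.

H_0 ≅ Z,  H_1 = 0,  H_2 ≅ Z.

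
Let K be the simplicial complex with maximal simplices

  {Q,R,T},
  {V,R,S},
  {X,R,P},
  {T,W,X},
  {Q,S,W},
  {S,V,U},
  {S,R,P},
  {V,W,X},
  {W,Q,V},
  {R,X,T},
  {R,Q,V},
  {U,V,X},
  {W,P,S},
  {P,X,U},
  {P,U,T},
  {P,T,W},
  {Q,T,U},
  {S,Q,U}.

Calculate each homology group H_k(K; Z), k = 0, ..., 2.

Take the total order P < Q < R < S < T < U < V < W < X on the vertex set. Then K (dimension 2) consists of the simplices:

  0-simplices (9): P, Q, R, S, T, U, V, W, X
  1-simplices (27): PR, PS, PT, PU, PW, PX, QR, QS, QT, QU, QV, QW, RS, RT, RV, RX, SU, SV, SW, TU, TW, TX, UV, UX, VW, VX, WX
  2-simplices (18): PRS, PRX, PSW, PTU, PTW, PUX, QRT, QRV, QSU, QSW, QTU, QVW, RSV, RTX, SUV, TWX, UVX, VWX

giving chain groups C_0 ≅ Z^9, C_1 ≅ Z^27, C_2 ≅ Z^18.

Boundary ∂_1: C_1 → C_0 maps an edge to its endpoints' difference, ∂[p,q] = q − p. For instance
  ∂PW = W − P.
This gives a 9×27 integer matrix of rank 8; reducing to Smith normal form yields diagonal entries (1,1,1,1,1,1,1,1).

Boundary ∂_2: C_2 → C_1 sends each 2-simplex [p,q,r] to [q,r] − [p,r] + [p,q]. For instance
  ∂QSW = SW − QW + QS,
  ∂TWX = WX − TX + TW.
As a 27×18 matrix over Z this has rank 18, with invariant factors (1,1,1,1,1,1,1,1,1,1,1,1,1,1,1,1,1,2).

Now H_k = ker ∂_k / im ∂_{k+1}, so:

  H_0: rank C_0 − rank ∂_1 = 9 − 8 = 1, and the invariant factors of ∂_1 are all 1, so H_0 ≅ Z.
  H_1: rank ker ∂_1 − rank ∂_2 = (27 − 8) − 18 = 1, and ∂_2 has invariant factor 2 > 1, so H_1 ≅ Z ⊕ Z_2.
  H_2: rank ker ∂_2 − rank ∂_3 = (18 − 18) − 0 = 0, and there is no ∂_3, so H_2 ≅ 0.

As a check, the Euler characteristic is 9 − 27 + 18 = 0, which agrees with 1 − 1 + 0 = 0.

H_0 = Z,  H_1 = Z ⊕ Z_2,  H_2 = 0.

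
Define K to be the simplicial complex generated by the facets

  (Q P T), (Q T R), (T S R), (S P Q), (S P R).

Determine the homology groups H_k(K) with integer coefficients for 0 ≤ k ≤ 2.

H_0 ≅ Z,  H_1 ≅ Z,  H_2 = 0.

K has 5 vertices, 10 edges, 5 triangles.
rank ∂_0 = 0, rank ∂_1 = 4 ⇒ b_0 = 5 − 0 − 4 = 1; all invariant factors of ∂_1 are 1 so no torsion. So H_0 ≅ Z.
rank ∂_1 = 4, rank ∂_2 = 5 ⇒ b_1 = 10 − 4 − 5 = 1; all invariant factors of ∂_2 are 1 so no torsion. So H_1 ≅ Z.
rank ∂_2 = 5, rank ∂_3 = 0 ⇒ b_2 = 5 − 5 − 0 = 0. So H_2 ≅ 0.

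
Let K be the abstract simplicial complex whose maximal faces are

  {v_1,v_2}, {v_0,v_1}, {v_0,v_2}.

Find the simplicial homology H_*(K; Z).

Take the total order v_0 < v_1 < v_2 on the vertex set. Then K (dimension 1) consists of the simplices:

  0-simplices (3): [v_0], [v_1], [v_2]
  1-simplices (3): [v_0,v_1], [v_0,v_2], [v_1,v_2]

so the chain groups are C_0 ≅ Z^3, C_1 ≅ Z^3.

∂_1: C_1 → C_0 is given by ∂[p,q] = [q] − [p].
The resulting 3×3 matrix has rank 2, and its Smith normal form has invariant factors (1,1).

Computing H_k = (kernel of ∂_k) / (image of ∂_{k+1}):

  H_0: rank C_0 − rank ∂_1 = 3 − 2 = 1, and the invariant factors of ∂_1 are all 1, so H_0 = Z.
  H_1: rank ker ∂_1 − rank ∂_2 = (3 − 2) − 0 = 1, and there is no ∂_2, so H_1 = Z.

As a check, the Euler characteristic is 3 − 3 = 0, which agrees with 1 − 1 = 0.

H_0 = Z,  H_1 = Z.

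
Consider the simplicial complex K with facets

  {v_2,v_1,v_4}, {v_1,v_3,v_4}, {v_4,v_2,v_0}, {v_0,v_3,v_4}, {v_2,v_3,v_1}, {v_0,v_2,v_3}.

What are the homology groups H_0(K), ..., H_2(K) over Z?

H_0 ≅ Z,  H_1 = 0,  H_2 ≅ Z.

Fix the vertex order v_0 < v_1 < v_2 < v_3 < v_4 and write every simplex with vertices in increasing order. Then dim K = 2 and the simplices of K are:

  0-simplices (5): [v_0], [v_1], [v_2], [v_3], [v_4]
  1-simplices (9): [v_0,v_2], [v_0,v_3], [v_0,v_4], [v_1,v_2], [v_1,v_3], [v_1,v_4], [v_2,v_3], [v_2,v_4], [v_3,v_4]
  2-simplices (6): [v_0,v_2,v_3], [v_0,v_2,v_4], [v_0,v_3,v_4], [v_1,v_2,v_3], [v_1,v_2,v_4], [v_1,v_3,v_4]

so the chain groups are C_0 ≅ Z^5, C_1 ≅ Z^9, C_2 ≅ Z^6.

∂_1: C_1 → C_0 maps an edge to its endpoints' difference, ∂[p,q] = q − p.
The resulting 5×9 matrix has rank 4, and its Smith normal form has invariant factors (1,1,1,1).

∂_2: C_2 → C_1 sends each 2-simplex [p,q,r] to [q,r] − [p,r] + [p,q]. For instance
  ∂[v_0,v_2,v_4] = [v_2,v_4] − [v_0,v_4] + [v_0,v_2],
  ∂[v_1,v_2,v_4] = [v_2,v_4] − [v_1,v_4] + [v_1,v_2].
The 9×6 boundary matrix has rank 5 and Smith normal form diag(1,1,1,1,1).

Reading off H_k = ker ∂_k / im ∂_{k+1}:

  H_0: rank C_0 − rank ∂_1 = 5 − 4 = 1, and the invariant factors of ∂_1 are all 1, so H_0 ≅ Z.
  H_1: rank ker ∂_1 − rank ∂_2 = (9 − 4) − 5 = 0, and the invariant factors of ∂_2 are all 1, so H_1 ≅ 0.
  H_2: rank ker ∂_2 − rank ∂_3 = (6 − 5) − 0 = 1, and there is no ∂_3, so H_2 ≅ Z.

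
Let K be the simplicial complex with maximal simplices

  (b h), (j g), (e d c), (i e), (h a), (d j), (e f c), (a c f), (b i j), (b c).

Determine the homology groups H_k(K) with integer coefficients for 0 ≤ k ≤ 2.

H_0 = Z,  H_1 = Z^3,  H_2 = 0.

Order the vertices as a < b < c < d < e < f < g < h < i < j. Listing each simplex with vertices in this order, K has dimension 2 with simplices:

  0-simplices (10): a, b, c, d, e, f, g, h, i, j
  1-simplices (16): ac, af, ah, bc, bh, bi, bj, cd, ce, cf, de, dj, ef, ei, gj, ij
  2-simplices (4): acf, bij, cde, cef

giving chain groups C_0 ≅ Z^10, C_1 ≅ Z^16, C_2 ≅ Z^4.

Boundary ∂_1: C_1 → C_0 sends each edge [p,q] (with p < q) to q − p. For instance
  ∂ac = c − a.
This gives a 10×16 integer matrix of rank 9; reducing to Smith normal form yields diagonal entries (1,1,1,1,1,1,1,1,1).

∂_2: C_2 → C_1 maps a triangle to the signed sum of its edges. For instance
  ∂cde = de − ce + cd,
  ∂acf = cf − af + ac.
As a 16×4 matrix over Z this has rank 4, with invariant factors (1,1,1,1).

From H_k ≅ ker(∂_k) / im(∂_{k+1}) we obtain:

  H_0: rank C_0 − rank ∂_1 = 10 − 9 = 1, and the invariant factors of ∂_1 are all 1, so H_0 = Z.
  H_1: rank ker ∂_1 − rank ∂_2 = (16 − 9) − 4 = 3, and the invariant factors of ∂_2 are all 1, so H_1 = Z^3.
  H_2: rank ker ∂_2 − rank ∂_3 = (4 − 4) − 0 = 0, and there is no ∂_3, so H_2 = 0.

As a check, the Euler characteristic is 10 − 16 + 4 = -2, which agrees with 1 − 3 + 0 = -2.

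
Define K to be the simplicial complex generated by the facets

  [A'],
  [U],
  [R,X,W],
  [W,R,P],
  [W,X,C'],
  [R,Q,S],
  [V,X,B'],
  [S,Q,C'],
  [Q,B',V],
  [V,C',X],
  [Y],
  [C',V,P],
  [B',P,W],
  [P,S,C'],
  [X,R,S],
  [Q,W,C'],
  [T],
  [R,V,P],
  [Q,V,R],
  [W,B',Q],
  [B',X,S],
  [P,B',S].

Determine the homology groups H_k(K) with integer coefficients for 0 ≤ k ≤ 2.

K has 13 vertices, 27 edges, 18 triangles.
rank ∂_0 = 0, rank ∂_1 = 8 ⇒ b_0 = 13 − 0 − 8 = 5; all invariant factors of ∂_1 are 1 so no torsion. So H_0 ≅ Z^5.
rank ∂_1 = 8, rank ∂_2 = 17 ⇒ b_1 = 27 − 8 − 17 = 2; all invariant factors of ∂_2 are 1 so no torsion. So H_1 ≅ Z^2.
rank ∂_2 = 17, rank ∂_3 = 0 ⇒ b_2 = 18 − 17 − 0 = 1. So H_2 ≅ Z.

H_0 ≅ Z^5,  H_1 ≅ Z^2,  H_2 ≅ Z.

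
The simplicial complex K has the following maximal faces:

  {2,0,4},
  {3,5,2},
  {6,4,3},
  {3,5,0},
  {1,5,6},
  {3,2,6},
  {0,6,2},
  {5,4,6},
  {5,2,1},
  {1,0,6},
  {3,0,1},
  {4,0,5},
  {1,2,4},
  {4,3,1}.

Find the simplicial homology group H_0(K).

Order the vertices as 0 < 1 < 2 < 3 < 4 < 5 < 6. Listing each simplex with vertices in this order, K has dimension 2 with simplices:

  0-simplices (7): [0], [1], [2], [3], [4], [5], [6]
  1-simplices (21): [0,1], [0,2], [0,3], [0,4], [0,5], [0,6], [1,2], [1,3], [1,4], [1,5], [1,6], [2,3], [2,4], [2,5], [2,6], [3,4], [3,5], [3,6], [4,5], [4,6], [5,6]
  2-simplices (14): [0,1,3], [0,1,6], [0,2,4], [0,2,6], [0,3,5], [0,4,5], [1,2,4], [1,2,5], [1,3,4], [1,5,6], [2,3,5], [2,3,6], [3,4,6], [4,5,6]

Hence C_0 ≅ Z^7, C_1 ≅ Z^21, C_2 ≅ Z^14.

The boundary map ∂_1: C_1 → C_0 sends each edge [p,q] (with p < q) to q − p. For instance
  ∂[0,2] = [2] − [0].
As a 7×21 matrix over Z this has rank 6, with invariant factors (1,1,1,1,1,1).

Boundary ∂_2: C_2 → C_1 acts by ∂[p,q,r] = [q,r] − [p,r] + [p,q]. For instance
  ∂[0,4,5] = [4,5] − [0,5] + [0,4],
  ∂[3,4,6] = [4,6] − [3,6] + [3,4].
The resulting 21×14 matrix has rank 13, and its Smith normal form has invariant factors (1,1,1,1,1,1,1,1,1,1,1,1,1).

From H_k ≅ ker(∂_k) / im(∂_{k+1}) we obtain:

  H_0: rank C_0 − rank ∂_1 = 7 − 6 = 1, and the invariant factors of ∂_1 are all 1, so H_0 = Z.

H_0 ≅ Z.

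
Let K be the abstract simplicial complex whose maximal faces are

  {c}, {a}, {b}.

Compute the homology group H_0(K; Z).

H_0 ≅ Z^3.

Fix the vertex order a < b < c and write every simplex with vertices in increasing order. Then dim K = 0 and the simplices of K are:

  0-simplices (3): a, b, c

Hence C_0 ≅ Z^3.

Reading off H_k = ker ∂_k / im ∂_{k+1}:

  H_0: rank C_0 − rank ∂_1 = 3 − 0 = 3, and there is no ∂_1, so H_0 = Z^3.

(K is a triangulation of a set of 3 points.)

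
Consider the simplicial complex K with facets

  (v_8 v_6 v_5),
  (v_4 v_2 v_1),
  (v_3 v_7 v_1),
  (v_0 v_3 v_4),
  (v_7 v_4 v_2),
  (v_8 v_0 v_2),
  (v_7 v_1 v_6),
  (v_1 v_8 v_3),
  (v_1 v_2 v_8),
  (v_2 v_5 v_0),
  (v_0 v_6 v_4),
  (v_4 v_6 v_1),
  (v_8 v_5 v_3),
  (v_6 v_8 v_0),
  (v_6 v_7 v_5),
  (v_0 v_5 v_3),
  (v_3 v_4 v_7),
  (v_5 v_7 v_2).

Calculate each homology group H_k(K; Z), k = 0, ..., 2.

H_0 = Z,  H_1 = Z ⊕ Z/2,  H_2 = 0.

Take the total order v_0 < v_1 < v_2 < v_3 < v_4 < v_5 < v_6 < v_7 < v_8 on the vertex set. Then K (dimension 2) consists of the simplices:

  0-simplices (9): [v_0], [v_1], [v_2], [v_3], [v_4], [v_5], [v_6], [v_7], [v_8]
  1-simplices (27): (27 of them)
  2-simplices (18): (18 of them)

giving chain groups C_0 ≅ Z^9, C_1 ≅ Z^27, C_2 ≅ Z^18.

The boundary map ∂_1: C_1 → C_0 is given by ∂[p,q] = [q] − [p]. For instance
  ∂[v_2,v_5] = [v_5] − [v_2].
The resulting 9×27 matrix has rank 8, and its Smith normal form has invariant factors (1,1,1,1,1,1,1,1).

The boundary map ∂_2: C_2 → C_1 maps a triangle to the signed sum of its edges. For instance
  ∂[v_0,v_4,v_6] = [v_4,v_6] − [v_0,v_6] + [v_0,v_4],
  ∂[v_1,v_6,v_7] = [v_6,v_7] − [v_1,v_7] + [v_1,v_6].
As a 27×18 matrix over Z this has rank 18, with invariant factors (1,1,1,1,1,1,1,1,1,1,1,1,1,1,1,1,1,2).

From H_k ≅ ker(∂_k) / im(∂_{k+1}) we obtain:

  H_0: rank C_0 − rank ∂_1 = 9 − 8 = 1, and the invariant factors of ∂_1 are all 1, so H_0 = Z.
  H_1: rank ker ∂_1 − rank ∂_2 = (27 − 8) − 18 = 1, and ∂_2 has invariant factor 2 > 1, so H_1 = Z ⊕ Z/2.
  H_2: rank ker ∂_2 − rank ∂_3 = (18 − 18) − 0 = 0, and there is no ∂_3, so H_2 = 0.

As a check, the Euler characteristic is 9 − 27 + 18 = 0, which agrees with 1 − 1 + 0 = 0.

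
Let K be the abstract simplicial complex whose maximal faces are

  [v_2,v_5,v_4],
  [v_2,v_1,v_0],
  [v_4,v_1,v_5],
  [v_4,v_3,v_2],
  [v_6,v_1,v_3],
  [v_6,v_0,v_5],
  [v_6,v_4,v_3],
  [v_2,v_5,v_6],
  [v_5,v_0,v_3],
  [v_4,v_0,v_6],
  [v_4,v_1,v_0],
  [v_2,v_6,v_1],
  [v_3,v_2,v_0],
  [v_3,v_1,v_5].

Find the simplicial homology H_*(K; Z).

Order the vertices as v_0 < v_1 < v_2 < v_3 < v_4 < v_5 < v_6. Listing each simplex with vertices in this order, K has dimension 2 with simplices:

  0-simplices (7): [v_0], [v_1], [v_2], [v_3], [v_4], [v_5], [v_6]
  1-simplices (21): (21 of them)
  2-simplices (14): (14 of them)

Hence C_0 ≅ Z^7, C_1 ≅ Z^21, C_2 ≅ Z^14.

Boundary ∂_1: C_1 → C_0 maps an edge to its endpoints' difference, ∂[p,q] = q − p. For instance
  ∂[v_3,v_5] = [v_5] − [v_3].
As a 7×21 matrix over Z this has rank 6, with invariant factors (1,1,1,1,1,1).

Boundary ∂_2: C_2 → C_1 acts by ∂[p,q,r] = [q,r] − [p,r] + [p,q]. For instance
  ∂[v_1,v_3,v_5] = [v_3,v_5] − [v_1,v_5] + [v_1,v_3],
  ∂[v_1,v_4,v_5] = [v_4,v_5] − [v_1,v_5] + [v_1,v_4].
As a 21×14 matrix over Z this has rank 13, with invariant factors (1,1,1,1,1,1,1,1,1,1,1,1,1).

Reading off H_k = ker ∂_k / im ∂_{k+1}:

  H_0: rank C_0 − rank ∂_1 = 7 − 6 = 1, and the invariant factors of ∂_1 are all 1, so H_0 ≅ Z.
  H_1: rank ker ∂_1 − rank ∂_2 = (21 − 6) − 13 = 2, and the invariant factors of ∂_2 are all 1, so H_1 ≅ Z^2.
  H_2: rank ker ∂_2 − rank ∂_3 = (14 − 13) − 0 = 1, and there is no ∂_3, so H_2 ≅ Z.

(K is a triangulation of the torus T^2.)

H_0 = Z,  H_1 = Z^2,  H_2 = Z.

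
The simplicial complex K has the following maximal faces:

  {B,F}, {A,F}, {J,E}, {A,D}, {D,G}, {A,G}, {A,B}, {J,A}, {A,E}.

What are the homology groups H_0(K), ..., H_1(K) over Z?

We work with the vertex ordering A < B < D < E < F < G < J. The simplices of K, each written with vertices in increasing order, are:

  0-simplices (7): A, B, D, E, F, G, J
  1-simplices (9): AB, AD, AE, AF, AG, AJ, BF, DG, EJ

so the chain groups are C_0 ≅ Z^7, C_1 ≅ Z^9.

The boundary map ∂_1: C_1 → C_0 sends each edge [p,q] (with p < q) to q − p.
The resulting 7×9 matrix has rank 6, and its Smith normal form has invariant factors (1,1,1,1,1,1).

Reading off H_k = ker ∂_k / im ∂_{k+1}:

  H_0: rank C_0 − rank ∂_1 = 7 − 6 = 1, and the invariant factors of ∂_1 are all 1, so H_0 ≅ Z.
  H_1: rank ker ∂_1 − rank ∂_2 = (9 − 6) − 0 = 3, and there is no ∂_2, so H_1 ≅ Z^3.

As a check, the Euler characteristic is 7 − 9 = -2, which agrees with 1 − 3 = -2.

H_0 = Z,  H_1 = Z^3.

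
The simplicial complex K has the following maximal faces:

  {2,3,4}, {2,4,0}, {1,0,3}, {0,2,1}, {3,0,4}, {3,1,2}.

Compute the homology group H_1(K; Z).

Fix the vertex order 0 < 1 < 2 < 3 < 4 and write every simplex with vertices in increasing order. Then dim K = 2 and the simplices of K are:

  0-simplices (5): [0], [1], [2], [3], [4]
  1-simplices (9): [0,1], [0,2], [0,3], [0,4], [1,2], [1,3], [2,3], [2,4], [3,4]
  2-simplices (6): [0,1,2], [0,1,3], [0,2,4], [0,3,4], [1,2,3], [2,3,4]

Hence C_0 ≅ Z^5, C_1 ≅ Z^9, C_2 ≅ Z^6.

∂_1: C_1 → C_0 sends each edge [p,q] (with p < q) to q − p.
This gives a 5×9 integer matrix of rank 4; reducing to Smith normal form yields diagonal entries (1,1,1,1).

The boundary map ∂_2: C_2 → C_1 sends each 2-simplex [p,q,r] to [q,r] − [p,r] + [p,q]. For instance
  ∂[0,2,4] = [2,4] − [0,4] + [0,2],
  ∂[0,3,4] = [3,4] − [0,4] + [0,3].
The resulting 9×6 matrix has rank 5, and its Smith normal form has invariant factors (1,1,1,1,1).

From H_k ≅ ker(∂_k) / im(∂_{k+1}) we obtain:

  H_1: rank ker ∂_1 − rank ∂_2 = (9 − 4) − 5 = 0, and the invariant factors of ∂_2 are all 1, so H_1 = 0.

H_1 = 0.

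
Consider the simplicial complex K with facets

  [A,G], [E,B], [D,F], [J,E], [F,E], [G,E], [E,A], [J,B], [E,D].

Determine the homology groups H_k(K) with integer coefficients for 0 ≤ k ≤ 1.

H_0 = Z,  H_1 = Z^3.

We work with the vertex ordering A < B < D < E < F < G < J. The simplices of K, each written with vertices in increasing order, are:

  0-simplices (7): A, B, D, E, F, G, J
  1-simplices (9): AE, AG, BE, BJ, DE, DF, EF, EG, EJ

so the chain groups are C_0 ≅ Z^7, C_1 ≅ Z^9.

Boundary ∂_1: C_1 → C_0 sends each edge [p,q] (with p < q) to q − p. For instance
  ∂EG = G − E.
This gives a 7×9 integer matrix of rank 6; reducing to Smith normal form yields diagonal entries (1,1,1,1,1,1).

Reading off H_k = ker ∂_k / im ∂_{k+1}:

  H_0: rank C_0 − rank ∂_1 = 7 − 6 = 1, and the invariant factors of ∂_1 are all 1, so H_0 = Z.
  H_1: rank ker ∂_1 − rank ∂_2 = (9 − 6) − 0 = 3, and there is no ∂_2, so H_1 = Z^3.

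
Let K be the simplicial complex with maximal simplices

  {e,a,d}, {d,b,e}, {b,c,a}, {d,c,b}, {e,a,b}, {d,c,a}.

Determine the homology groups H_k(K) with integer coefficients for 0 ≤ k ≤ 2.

Fix the vertex order a < b < c < d < e and write every simplex with vertices in increasing order. Then dim K = 2 and the simplices of K are:

  0-simplices (5): a, b, c, d, e
  1-simplices (9): ab, ac, ad, ae, bc, bd, be, cd, de
  2-simplices (6): abc, abe, acd, ade, bcd, bde

so the chain groups are C_0 ≅ Z^5, C_1 ≅ Z^9, C_2 ≅ Z^6.

The boundary map ∂_1: C_1 → C_0 maps an edge to its endpoints' difference, ∂[p,q] = q − p. For instance
  ∂ae = e − a.
The 5×9 boundary matrix has rank 4 and Smith normal form diag(1,1,1,1).

∂_2: C_2 → C_1 acts by ∂[p,q,r] = [q,r] − [p,r] + [p,q]. For instance
  ∂ade = de − ae + ad,
  ∂bde = de − be + bd.
The resulting 9×6 matrix has rank 5, and its Smith normal form has invariant factors (1,1,1,1,1).

From H_k ≅ ker(∂_k) / im(∂_{k+1}) we obtain:

  H_0: rank C_0 − rank ∂_1 = 5 − 4 = 1, and the invariant factors of ∂_1 are all 1, so H_0 = Z.
  H_1: rank ker ∂_1 − rank ∂_2 = (9 − 4) − 5 = 0, and the invariant factors of ∂_2 are all 1, so H_1 = 0.
  H_2: rank ker ∂_2 − rank ∂_3 = (6 − 5) − 0 = 1, and there is no ∂_3, so H_2 = Z.

H_0 = Z,  H_1 = 0,  H_2 = Z.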